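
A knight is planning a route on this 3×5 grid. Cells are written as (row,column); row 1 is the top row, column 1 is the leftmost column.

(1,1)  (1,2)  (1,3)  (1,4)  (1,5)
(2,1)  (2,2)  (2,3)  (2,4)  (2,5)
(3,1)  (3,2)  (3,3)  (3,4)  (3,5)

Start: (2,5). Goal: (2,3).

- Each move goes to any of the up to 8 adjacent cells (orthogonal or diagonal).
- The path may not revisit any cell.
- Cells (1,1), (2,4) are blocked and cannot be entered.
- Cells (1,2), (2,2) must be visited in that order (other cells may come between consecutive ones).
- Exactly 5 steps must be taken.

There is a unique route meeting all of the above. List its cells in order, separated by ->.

(2,5) -> (1,4) -> (1,3) -> (1,2) -> (2,2) -> (2,3)

The waypoints must appear in the order (1,2), (2,2), with no cell reused.
Route from (2,5): up-left 1 to (1,4), left 2 to (1,2), down 1 to (2,2), right 1 to (2,3) — 5 moves in all.
Check: order respected ((1,2) at step 3, (2,2) at step 4); 5 moves as required.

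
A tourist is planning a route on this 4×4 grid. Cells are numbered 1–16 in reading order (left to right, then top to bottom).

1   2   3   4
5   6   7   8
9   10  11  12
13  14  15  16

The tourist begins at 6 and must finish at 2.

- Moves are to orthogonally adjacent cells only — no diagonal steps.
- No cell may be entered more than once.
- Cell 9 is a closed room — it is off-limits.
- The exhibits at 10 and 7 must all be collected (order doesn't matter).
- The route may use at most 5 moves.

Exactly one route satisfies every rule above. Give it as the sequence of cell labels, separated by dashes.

Any route must reach 10 and 7 and still end at 2 within 5 moves, so the order of the required stops is forced.
Route from 6: down to 10, right to 11, 2× up (reaching 3), left to 2 — 5 moves in all.
Check: all required cells visited; 5 ≤ 5 moves.

6 - 10 - 11 - 7 - 3 - 2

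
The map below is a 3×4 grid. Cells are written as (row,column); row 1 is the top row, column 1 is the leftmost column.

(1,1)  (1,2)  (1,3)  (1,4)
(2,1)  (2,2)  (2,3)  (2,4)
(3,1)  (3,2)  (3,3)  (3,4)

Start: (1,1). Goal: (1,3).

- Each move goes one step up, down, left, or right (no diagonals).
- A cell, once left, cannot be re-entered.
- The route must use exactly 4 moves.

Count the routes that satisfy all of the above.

Need simple routes of exactly 4 moves from (1,1) to (1,3) (Manhattan distance 2, so 1 moves are spent on a detour and 1 undoing it).
Enumerating: (1,1) (2,1) (2,2) (1,2) (1,3) | (1,1) (2,1) (2,2) (2,3) (1,3) | (1,1) (1,2) (2,2) (2,3) (1,3).
That gives 3 routes.

3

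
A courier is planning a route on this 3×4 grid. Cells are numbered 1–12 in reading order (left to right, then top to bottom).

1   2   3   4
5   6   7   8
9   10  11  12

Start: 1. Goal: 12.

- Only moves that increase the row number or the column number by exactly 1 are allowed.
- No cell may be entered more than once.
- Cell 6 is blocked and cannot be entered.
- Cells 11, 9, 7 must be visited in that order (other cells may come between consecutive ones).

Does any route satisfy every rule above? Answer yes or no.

9 lies to the left of 11, so going from 11 to 9 would need a leftward move — but moves only go right/down, so 11 cannot be visited before 9.

no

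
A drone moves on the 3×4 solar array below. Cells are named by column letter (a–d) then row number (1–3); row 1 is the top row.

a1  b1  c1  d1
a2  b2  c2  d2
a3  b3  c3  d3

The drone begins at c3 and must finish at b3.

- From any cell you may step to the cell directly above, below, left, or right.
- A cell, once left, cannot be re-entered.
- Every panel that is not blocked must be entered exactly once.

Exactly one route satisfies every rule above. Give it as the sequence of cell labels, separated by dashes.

c3 - d3 - d2 - d1 - c1 - c2 - b2 - b1 - a1 - a2 - a3 - b3

Need to visit all 12 open cells exactly once, starting at c3 and ending at b3.
Cell d1 has only two open neighbours (d2 and c1), so the path must pass straight through it: one of those is the cell it's entered from and the other is where it exits.
Route from c3: right to d3, 2× up (reaching d1), left to c1, down to c2, left to b2, up to b1, left to a1, 2× down (reaching a3), right to b3 — 11 moves in all.
Check: all 12 open cells covered.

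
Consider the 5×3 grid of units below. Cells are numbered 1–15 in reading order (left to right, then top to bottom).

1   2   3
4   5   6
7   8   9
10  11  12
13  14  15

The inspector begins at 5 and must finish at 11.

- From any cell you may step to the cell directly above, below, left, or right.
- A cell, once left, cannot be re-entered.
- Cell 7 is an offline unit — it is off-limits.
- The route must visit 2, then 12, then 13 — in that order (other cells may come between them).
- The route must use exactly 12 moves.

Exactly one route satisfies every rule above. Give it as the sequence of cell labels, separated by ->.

The waypoints must appear in the order 2, 12, 13, with no cell reused.
Route from 5: left to 4, up to 1, 2× right (reaching 3), 4× down (reaching 15), 2× left (reaching 13), up to 10, right to 11 — 12 moves in all.
Check: order respected (2 at step 3, 12 at step 7, 13 at step 10); 12 moves as required.

5 -> 4 -> 1 -> 2 -> 3 -> 6 -> 9 -> 12 -> 15 -> 14 -> 13 -> 10 -> 11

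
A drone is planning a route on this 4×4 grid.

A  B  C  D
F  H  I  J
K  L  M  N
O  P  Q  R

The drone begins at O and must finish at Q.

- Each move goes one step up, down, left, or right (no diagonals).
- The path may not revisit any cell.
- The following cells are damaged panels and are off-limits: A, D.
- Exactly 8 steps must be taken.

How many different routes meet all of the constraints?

Need simple routes of exactly 8 moves from O to Q (Manhattan distance 2, so 3 moves are spent on a detour and 3 undoing it).
Branch systematically from the start, pruning whenever the remaining move budget drops below the Manhattan distance to Q or differs from it in parity. Grouping the completions by first move — via K: 11; via P: 6 — and summing: 11 + 6 = 17.
That gives 17 routes.

17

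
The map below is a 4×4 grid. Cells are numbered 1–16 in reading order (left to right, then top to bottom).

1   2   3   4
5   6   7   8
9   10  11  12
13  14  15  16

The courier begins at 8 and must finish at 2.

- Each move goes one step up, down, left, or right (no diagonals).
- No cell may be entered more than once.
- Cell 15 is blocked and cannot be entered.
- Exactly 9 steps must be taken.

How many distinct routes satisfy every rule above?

Need simple routes of exactly 9 moves from 8 to 2 (Manhattan distance 3, so 3 moves are spent on a detour and 3 undoing it).
Branch systematically from the start, pruning whenever the remaining move budget drops below the Manhattan distance to 2 or differs from it in parity. Grouping the completions by first move — via 4: 4; via 12: 4; via 7: 3 — and summing: 4 + 4 + 3 = 11.
That gives 11 routes.

11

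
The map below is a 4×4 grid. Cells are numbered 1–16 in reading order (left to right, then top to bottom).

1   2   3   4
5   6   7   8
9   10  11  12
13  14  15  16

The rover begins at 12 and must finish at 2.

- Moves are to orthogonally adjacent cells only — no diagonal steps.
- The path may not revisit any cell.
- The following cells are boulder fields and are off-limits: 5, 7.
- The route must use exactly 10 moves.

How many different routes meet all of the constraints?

0

Need simple routes of exactly 10 moves from 12 to 2 (Manhattan distance 4, so 3 moves are spent on a detour and 3 undoing it).
No route satisfies every constraint, so the count is 0.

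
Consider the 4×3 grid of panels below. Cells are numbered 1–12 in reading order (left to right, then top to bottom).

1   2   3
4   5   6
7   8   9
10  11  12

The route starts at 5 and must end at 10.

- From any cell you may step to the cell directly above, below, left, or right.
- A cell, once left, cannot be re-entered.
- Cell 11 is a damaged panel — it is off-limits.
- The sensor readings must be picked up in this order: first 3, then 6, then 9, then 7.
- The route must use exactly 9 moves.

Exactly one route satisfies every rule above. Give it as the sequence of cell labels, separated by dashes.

The waypoints must appear in the order 3, 6, 9, 7, with no cell reused.
Route from 5: left to 4, up to 1, 2× right (reaching 3), 2× down (reaching 9), 2× left (reaching 7), down to 10 — 9 moves in all.
Check: order respected (3 at step 4, 6 at step 5, 9 at step 6, 7 at step 8); 9 moves as required.

5 - 4 - 1 - 2 - 3 - 6 - 9 - 8 - 7 - 10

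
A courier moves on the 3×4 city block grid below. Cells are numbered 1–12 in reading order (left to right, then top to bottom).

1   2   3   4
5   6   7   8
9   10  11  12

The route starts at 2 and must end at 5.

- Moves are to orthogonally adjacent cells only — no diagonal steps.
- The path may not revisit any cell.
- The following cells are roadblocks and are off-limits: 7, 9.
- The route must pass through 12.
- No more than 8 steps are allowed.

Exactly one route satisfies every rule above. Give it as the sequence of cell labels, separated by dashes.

2 - 3 - 4 - 8 - 12 - 11 - 10 - 6 - 5

The budget equals the shortest possible length, so every move has to be on a shortest route through the required cells.
Route from 2: right 2 to 4, down 2 to 12, left 2 to 10, up 1 to 6, left 1 to 5 — 8 moves in all.
Check: all required cells visited; 8 ≤ 8 moves.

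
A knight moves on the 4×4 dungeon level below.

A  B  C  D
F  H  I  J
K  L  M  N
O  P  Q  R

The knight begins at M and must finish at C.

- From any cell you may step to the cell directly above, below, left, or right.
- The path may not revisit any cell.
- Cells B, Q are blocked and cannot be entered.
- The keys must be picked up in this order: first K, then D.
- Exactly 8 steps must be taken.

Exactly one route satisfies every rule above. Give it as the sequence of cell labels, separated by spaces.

M L K F H I J D C

The waypoints must appear in the order K, D, with no cell reused.
Route from M: left 2 to K, up 1 to F, right 3 to J, up 1 to D, left 1 to C — 8 moves in all.
Check: order respected (K at step 2, D at step 7); 8 moves as required.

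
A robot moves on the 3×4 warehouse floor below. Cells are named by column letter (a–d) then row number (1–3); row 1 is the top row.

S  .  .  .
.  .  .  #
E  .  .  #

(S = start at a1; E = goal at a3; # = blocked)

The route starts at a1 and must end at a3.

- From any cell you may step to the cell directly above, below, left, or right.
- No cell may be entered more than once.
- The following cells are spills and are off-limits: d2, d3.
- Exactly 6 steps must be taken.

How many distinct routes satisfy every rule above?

5

Need simple routes of exactly 6 moves from a1 to a3 (Manhattan distance 2, so 2 moves are spent on a detour and 2 undoing it).
Enumerating: a1 a2 b2 c2 c3 b3 a3 | a1 b1 b2 c2 c3 b3 a3 | a1 b1 c1 c2 c3 b3 a3 | a1 b1 c1 c2 b2 b3 a3 | a1 b1 c1 c2 b2 a2 a3.
That gives 5 routes.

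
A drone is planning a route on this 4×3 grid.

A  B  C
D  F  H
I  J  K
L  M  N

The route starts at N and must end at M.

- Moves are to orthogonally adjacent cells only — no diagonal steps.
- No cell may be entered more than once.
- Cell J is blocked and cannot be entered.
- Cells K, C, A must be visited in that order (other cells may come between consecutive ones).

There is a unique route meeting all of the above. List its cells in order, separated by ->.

The waypoints must appear in the order K, C, A, with no cell reused.
Route from N: 3× up (reaching C), 2× left (reaching A), 3× down (reaching L), right to M — 9 moves in all.
Check: order respected (K at step 1, C at step 3, A at step 5).

N -> K -> H -> C -> B -> A -> D -> I -> L -> M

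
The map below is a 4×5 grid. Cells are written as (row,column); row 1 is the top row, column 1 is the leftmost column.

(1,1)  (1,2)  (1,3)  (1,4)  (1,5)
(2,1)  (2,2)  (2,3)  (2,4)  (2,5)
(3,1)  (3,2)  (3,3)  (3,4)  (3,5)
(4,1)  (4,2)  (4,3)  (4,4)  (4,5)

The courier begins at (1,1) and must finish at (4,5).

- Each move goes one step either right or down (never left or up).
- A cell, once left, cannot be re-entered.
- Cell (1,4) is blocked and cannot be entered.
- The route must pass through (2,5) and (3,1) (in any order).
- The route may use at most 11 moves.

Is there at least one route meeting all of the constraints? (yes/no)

no

(3,1) is below but to the left of (2,5): going (2,5) → (3,1) would need a leftward move and (3,1) → (2,5) an upward move, so no right/down-only route can visit both required cells.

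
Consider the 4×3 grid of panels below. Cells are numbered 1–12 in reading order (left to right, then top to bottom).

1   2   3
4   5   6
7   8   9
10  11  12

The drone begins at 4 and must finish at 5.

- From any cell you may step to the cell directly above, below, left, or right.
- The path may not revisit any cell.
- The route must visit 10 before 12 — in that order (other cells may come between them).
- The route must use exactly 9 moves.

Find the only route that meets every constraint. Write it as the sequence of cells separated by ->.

The waypoints must appear in the order 10, 12, with no cell reused.
Route from 4: 2× down (reaching 10), 2× right (reaching 12), 3× up (reaching 3), left to 2, down to 5 — 9 moves in all.
Check: order respected (10 at step 2, 12 at step 4); 9 moves as required.

4 -> 7 -> 10 -> 11 -> 12 -> 9 -> 6 -> 3 -> 2 -> 5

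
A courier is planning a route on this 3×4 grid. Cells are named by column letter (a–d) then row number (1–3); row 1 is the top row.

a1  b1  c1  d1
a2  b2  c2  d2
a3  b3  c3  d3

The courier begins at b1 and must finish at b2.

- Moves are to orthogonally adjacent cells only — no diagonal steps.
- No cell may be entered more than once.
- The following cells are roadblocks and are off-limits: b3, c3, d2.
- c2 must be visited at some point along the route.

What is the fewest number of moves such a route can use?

3

Any route passes through c2 somewhere between b1 and b2. Summing Manhattan distances along the two legs (b1 → c2 → b2) gives a lower bound of 2 + 1 = 3 moves.
A route of 3 moves achieves this: b1 → c1 → c2 → b2.
Since 3 matches the lower bound, it is optimal.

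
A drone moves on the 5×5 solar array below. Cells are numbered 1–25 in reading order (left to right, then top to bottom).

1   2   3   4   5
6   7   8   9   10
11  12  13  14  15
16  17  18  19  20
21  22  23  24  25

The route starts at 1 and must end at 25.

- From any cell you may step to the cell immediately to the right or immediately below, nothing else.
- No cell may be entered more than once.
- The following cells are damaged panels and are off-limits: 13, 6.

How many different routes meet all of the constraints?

17

A right/down-only route from 1 to 25 makes exactly 4 down-moves and 4 right-moves in some order.
With no other constraints that would be C(8,4) = 70 routes.
Subtract routes through each blocked cell (inclusion–exclusion for overlaps): − through 6: 35 − through 13: 36 + through 6&13: 18 → 17.
That gives 17 routes.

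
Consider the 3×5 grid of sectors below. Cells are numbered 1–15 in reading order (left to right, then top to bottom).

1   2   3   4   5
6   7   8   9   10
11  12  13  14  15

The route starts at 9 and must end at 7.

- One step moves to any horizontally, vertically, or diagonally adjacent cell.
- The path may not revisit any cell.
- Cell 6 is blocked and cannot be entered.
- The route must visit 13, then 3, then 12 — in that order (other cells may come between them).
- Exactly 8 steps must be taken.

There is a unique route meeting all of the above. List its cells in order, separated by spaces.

9 13 14 10 4 3 8 12 7

The waypoints must appear in the order 13, 3, 12, with no cell reused.
Route from 9: down-left 1 to 13, right 1 to 14, up-right 1 to 10, up-left 1 to 4, left 1 to 3, down 1 to 8, down-left 1 to 12, up 1 to 7 — 8 moves in all.
Check: order respected (13 at step 1, 3 at step 5, 12 at step 7); 8 moves as required.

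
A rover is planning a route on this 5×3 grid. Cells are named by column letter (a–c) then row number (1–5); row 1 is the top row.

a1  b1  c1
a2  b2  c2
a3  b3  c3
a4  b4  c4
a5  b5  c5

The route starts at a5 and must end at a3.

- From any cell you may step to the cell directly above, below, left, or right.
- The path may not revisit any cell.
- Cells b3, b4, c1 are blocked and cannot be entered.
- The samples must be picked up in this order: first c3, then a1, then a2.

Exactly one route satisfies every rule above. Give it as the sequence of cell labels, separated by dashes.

The waypoints must appear in the order c3, a1, a2, with no cell reused.
Route from a5: 2× right (reaching c5), 3× up (reaching c2), left to b2, up to b1, left to a1, 2× down (reaching a3) — 10 moves in all.
Check: order respected (c3 at step 4, a1 at step 8, a2 at step 9).

a5 - b5 - c5 - c4 - c3 - c2 - b2 - b1 - a1 - a2 - a3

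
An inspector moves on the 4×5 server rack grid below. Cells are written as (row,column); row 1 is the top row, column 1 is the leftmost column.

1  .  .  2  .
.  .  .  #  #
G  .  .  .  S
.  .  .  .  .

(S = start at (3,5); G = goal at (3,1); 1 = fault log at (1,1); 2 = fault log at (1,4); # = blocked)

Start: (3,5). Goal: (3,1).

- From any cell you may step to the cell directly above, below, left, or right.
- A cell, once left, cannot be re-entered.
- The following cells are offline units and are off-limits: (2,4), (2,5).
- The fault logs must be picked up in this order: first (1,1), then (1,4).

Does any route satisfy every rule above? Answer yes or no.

no

Even ignoring the required order, no revisit-free route from (3,5) to (3,1) manages to pass through all of (1,1) and (1,4): branching out from (3,5), every path either misses one of them or, having collected them, can no longer reach (3,1) without re-entering a cell.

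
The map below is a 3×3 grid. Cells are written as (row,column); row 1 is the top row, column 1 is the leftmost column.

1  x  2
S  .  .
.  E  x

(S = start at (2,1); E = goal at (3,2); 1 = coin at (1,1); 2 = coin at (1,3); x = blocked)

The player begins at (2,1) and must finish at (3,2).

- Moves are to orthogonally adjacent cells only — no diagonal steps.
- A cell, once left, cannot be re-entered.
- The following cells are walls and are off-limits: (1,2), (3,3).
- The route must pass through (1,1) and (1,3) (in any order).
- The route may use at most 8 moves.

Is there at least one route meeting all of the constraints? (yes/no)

no

(1,1) must be visited but has only one open neighbour ((2,1)), and it is neither the start nor the goal — the route would have to enter and leave through (2,1), re-entering it.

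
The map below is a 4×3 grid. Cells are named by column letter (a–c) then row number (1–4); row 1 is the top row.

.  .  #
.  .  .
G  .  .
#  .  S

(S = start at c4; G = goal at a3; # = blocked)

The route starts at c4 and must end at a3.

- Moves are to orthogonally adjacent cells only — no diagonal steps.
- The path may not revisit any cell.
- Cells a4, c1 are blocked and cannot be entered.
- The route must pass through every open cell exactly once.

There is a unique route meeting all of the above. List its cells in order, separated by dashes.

Need to visit all 10 open cells exactly once, starting at c4 and ending at a3.
Cell c2 has only two open neighbours (c3 and b2), so the path must pass straight through it: one of those is the cell it's entered from and the other is where it exits.
Route from c4: left 1 to b4, up 1 to b3, right 1 to c3, up 1 to c2, left 1 to b2, up 1 to b1, left 1 to a1, down 2 to a3 — 9 moves in all.
Check: all 10 open cells covered.

c4 - b4 - b3 - c3 - c2 - b2 - b1 - a1 - a2 - a3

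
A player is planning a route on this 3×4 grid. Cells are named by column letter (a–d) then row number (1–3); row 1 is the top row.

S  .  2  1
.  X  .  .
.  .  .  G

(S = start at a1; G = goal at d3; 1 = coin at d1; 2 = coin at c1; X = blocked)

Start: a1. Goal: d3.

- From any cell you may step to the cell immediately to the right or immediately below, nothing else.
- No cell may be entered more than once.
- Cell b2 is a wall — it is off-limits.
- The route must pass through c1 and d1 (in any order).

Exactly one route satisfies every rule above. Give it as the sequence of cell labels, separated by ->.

Moves only go right or down, so the column and row indices never decrease.
Route from a1: right 3 to d1, down 2 to d3 — 5 moves in all.
Check: all required cells visited.

a1 -> b1 -> c1 -> d1 -> d2 -> d3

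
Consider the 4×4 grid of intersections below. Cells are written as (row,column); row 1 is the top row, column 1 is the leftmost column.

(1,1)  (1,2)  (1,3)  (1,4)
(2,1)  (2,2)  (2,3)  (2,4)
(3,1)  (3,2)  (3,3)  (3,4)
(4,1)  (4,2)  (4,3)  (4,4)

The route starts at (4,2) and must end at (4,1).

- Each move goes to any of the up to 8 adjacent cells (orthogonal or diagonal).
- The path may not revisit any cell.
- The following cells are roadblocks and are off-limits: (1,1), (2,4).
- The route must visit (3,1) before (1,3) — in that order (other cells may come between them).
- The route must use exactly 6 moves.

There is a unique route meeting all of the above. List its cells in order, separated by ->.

(4,2) -> (3,1) -> (2,2) -> (1,3) -> (2,3) -> (3,2) -> (4,1)

The waypoints must appear in the order (3,1), (1,3), with no cell reused.
Route from (4,2): up-left 1 to (3,1), up-right 2 to (1,3), down 1 to (2,3), down-left 2 to (4,1) — 6 moves in all.
Check: order respected ((3,1) at step 1, (1,3) at step 3); 6 moves as required.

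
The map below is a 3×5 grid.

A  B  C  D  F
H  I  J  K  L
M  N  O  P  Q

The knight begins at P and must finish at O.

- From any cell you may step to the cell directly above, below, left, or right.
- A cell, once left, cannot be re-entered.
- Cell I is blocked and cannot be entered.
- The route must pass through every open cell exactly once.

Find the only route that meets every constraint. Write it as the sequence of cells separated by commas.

P, Q, L, F, D, K, J, C, B, A, H, M, N, O

Need to visit all 14 open cells exactly once, starting at P and ending at O.
Cell N has only two open neighbours (M and O), so the path must pass straight through it: one of those is the cell it's entered from and the other is where it exits.
Route from P: right 1 to Q, up 2 to F, left 1 to D, down 1 to K, left 1 to J, up 1 to C, left 2 to A, down 2 to M, right 2 to O — 13 moves in all.
Check: all 14 open cells covered.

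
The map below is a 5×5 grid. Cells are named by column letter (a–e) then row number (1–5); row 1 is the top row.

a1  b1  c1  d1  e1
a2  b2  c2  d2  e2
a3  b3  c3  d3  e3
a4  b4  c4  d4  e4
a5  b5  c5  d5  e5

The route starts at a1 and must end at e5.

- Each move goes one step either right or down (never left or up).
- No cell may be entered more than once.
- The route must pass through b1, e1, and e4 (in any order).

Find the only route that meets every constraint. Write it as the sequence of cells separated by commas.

Moves only go right or down, so the column and row indices never decrease.
Route from a1: 4× right (reaching e1), 4× down (reaching e5) — 8 moves in all.
Check: all required cells visited.

a1, b1, c1, d1, e1, e2, e3, e4, e5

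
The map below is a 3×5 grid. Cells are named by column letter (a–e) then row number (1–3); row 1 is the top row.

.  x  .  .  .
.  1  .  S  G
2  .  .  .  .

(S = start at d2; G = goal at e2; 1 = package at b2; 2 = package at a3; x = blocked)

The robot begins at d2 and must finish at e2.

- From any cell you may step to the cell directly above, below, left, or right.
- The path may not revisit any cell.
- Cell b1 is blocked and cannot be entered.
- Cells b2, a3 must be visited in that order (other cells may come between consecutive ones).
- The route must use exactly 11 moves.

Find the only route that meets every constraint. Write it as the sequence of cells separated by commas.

The waypoints must appear in the order b2, a3, with no cell reused.
Route from d2: up 1 to d1, left 1 to c1, down 1 to c2, left 2 to a2, down 1 to a3, right 4 to e3, up 1 to e2 — 11 moves in all.
Check: order respected (1 at step 4, 2 at step 6); 11 moves as required.

d2, d1, c1, c2, b2, a2, a3, b3, c3, d3, e3, e2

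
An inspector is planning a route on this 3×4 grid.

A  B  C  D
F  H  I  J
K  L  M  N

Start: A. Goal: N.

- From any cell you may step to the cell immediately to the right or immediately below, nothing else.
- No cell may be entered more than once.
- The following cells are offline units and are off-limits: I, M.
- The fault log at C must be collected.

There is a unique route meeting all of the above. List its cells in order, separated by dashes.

A - B - C - D - J - N

Moves only go right or down, so the column and row indices never decrease.
Route from A: 3× right (reaching D), 2× down (reaching N) — 5 moves in all.
Check: all required cells visited.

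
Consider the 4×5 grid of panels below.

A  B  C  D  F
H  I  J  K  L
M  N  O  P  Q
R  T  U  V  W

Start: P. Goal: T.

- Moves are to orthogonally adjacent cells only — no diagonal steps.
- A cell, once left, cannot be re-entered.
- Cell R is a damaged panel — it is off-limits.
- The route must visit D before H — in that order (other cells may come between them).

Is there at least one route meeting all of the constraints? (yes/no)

yes

One route that works: P → K → D → C → J → I → H → M → N → T.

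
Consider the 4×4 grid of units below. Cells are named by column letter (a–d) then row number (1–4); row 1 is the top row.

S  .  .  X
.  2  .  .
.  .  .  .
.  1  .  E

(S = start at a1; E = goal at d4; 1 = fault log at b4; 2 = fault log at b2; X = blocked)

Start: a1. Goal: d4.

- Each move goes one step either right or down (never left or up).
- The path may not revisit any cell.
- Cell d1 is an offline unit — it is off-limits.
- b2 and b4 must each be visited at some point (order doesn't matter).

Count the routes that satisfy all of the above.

2

A right/down-only route from a1 to d4 makes exactly 3 down-moves and 3 right-moves in some order.
With no other constraints that would be C(6,3) = 20 routes.
A monotone route can only reach the required cells in the order b2, b4, so split there and multiply the segment counts (each segment already excludes blocked cells): a1→b2: 2; b2→b4: 1; b4→d4: 1; product = 2.
That gives 2 routes.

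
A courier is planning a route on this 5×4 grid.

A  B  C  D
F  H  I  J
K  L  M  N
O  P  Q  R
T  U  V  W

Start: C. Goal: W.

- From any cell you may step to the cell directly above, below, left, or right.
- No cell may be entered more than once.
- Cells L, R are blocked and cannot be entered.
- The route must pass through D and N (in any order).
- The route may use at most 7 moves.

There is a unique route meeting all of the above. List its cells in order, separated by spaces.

The 7-move cap with required stops at D, N leaves no slack for detours.
Route from C: right 1 to D, down 2 to N, left 1 to M, down 2 to V, right 1 to W — 7 moves in all.
Check: all required cells visited; 7 ≤ 7 moves.

C D J N M Q V W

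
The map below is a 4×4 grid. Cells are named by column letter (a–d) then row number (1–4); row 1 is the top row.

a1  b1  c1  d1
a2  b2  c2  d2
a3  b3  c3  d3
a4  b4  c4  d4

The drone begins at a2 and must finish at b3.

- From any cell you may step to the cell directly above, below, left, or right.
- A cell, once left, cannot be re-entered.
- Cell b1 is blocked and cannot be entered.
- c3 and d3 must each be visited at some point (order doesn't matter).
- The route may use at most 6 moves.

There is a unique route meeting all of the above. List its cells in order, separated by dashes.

The budget equals the shortest possible length, so every move has to be on a shortest route through the required cells.
Route from a2: 3× right (reaching d2), down to d3, 2× left (reaching b3) — 6 moves in all.
Check: all required cells visited; 6 ≤ 6 moves.

a2 - b2 - c2 - d2 - d3 - c3 - b3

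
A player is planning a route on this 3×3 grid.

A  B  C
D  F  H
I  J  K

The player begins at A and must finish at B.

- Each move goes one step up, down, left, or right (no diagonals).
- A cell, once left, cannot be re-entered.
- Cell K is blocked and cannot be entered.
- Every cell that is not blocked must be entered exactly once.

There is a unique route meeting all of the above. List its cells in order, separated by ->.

Need to visit all 8 open cells exactly once, starting at A and ending at B.
Cell J has only two open neighbours (F and I), so the path must pass straight through it: one of those is the cell it's entered from and the other is where it exits.
Route from A: 2× down (reaching I), right to J, up to F, right to H, up to C, left to B — 7 moves in all.
Check: all 8 open cells covered.

A -> D -> I -> J -> F -> H -> C -> B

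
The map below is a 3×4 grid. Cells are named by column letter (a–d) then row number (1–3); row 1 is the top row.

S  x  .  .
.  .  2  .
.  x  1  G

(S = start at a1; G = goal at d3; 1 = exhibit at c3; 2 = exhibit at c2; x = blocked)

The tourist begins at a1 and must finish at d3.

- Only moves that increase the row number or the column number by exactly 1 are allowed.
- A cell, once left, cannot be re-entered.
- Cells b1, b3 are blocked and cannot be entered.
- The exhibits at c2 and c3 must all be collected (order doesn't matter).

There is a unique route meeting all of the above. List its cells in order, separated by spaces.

a1 a2 b2 c2 c3 d3

Moves only go right or down, so the column and row indices never decrease.
Route from a1: down 1 to a2, right 2 to c2, down 1 to c3, right 1 to d3 — 5 moves in all.
Check: all required cells visited.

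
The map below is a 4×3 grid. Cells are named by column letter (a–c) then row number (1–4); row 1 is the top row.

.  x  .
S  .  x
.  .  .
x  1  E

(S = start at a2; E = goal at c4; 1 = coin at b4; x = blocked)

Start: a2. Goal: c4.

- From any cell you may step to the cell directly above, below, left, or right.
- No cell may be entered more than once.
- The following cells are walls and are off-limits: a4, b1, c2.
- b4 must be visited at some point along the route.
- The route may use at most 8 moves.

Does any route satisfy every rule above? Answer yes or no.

yes

One route that works: a2 → a3 → b3 → b4 → c4.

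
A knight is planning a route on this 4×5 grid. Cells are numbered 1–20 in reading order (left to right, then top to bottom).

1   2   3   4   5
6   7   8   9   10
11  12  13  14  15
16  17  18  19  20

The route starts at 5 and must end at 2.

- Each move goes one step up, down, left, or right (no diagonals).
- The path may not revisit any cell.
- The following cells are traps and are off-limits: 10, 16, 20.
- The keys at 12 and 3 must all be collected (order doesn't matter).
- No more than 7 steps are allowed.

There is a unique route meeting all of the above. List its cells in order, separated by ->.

5 -> 4 -> 3 -> 8 -> 13 -> 12 -> 7 -> 2

Any route must reach 12 and 3 and still end at 2 within 7 moves, so the order of the required stops is forced.
Route from 5: 2× left (reaching 3), 2× down (reaching 13), left to 12, 2× up (reaching 2) — 7 moves in all.
Check: all required cells visited; 7 ≤ 7 moves.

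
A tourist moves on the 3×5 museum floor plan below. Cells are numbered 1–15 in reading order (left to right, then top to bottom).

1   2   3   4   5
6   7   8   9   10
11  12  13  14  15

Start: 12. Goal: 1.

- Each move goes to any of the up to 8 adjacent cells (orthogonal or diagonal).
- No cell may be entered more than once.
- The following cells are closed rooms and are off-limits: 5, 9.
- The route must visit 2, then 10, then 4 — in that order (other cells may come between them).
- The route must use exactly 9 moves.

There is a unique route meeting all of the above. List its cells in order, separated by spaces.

12 6 2 8 14 10 4 3 7 1

The waypoints must appear in the order 2, 10, 4, with no cell reused.
Route from 12: up-left to 6, up-right to 2, 2× down-right (reaching 14), up-right to 10, up-left to 4, left to 3, down-left to 7, up-left to 1 — 9 moves in all.
Check: order respected (2 at step 2, 10 at step 5, 4 at step 6); 9 moves as required.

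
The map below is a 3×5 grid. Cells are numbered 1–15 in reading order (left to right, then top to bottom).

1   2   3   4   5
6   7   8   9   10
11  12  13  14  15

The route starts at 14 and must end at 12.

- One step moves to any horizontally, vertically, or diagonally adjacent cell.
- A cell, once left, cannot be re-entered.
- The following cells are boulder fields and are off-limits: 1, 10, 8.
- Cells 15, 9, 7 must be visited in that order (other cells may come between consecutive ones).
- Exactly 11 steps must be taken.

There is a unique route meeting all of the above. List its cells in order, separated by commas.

The waypoints must appear in the order 15, 9, 7, with no cell reused.
Route from 14: right to 15, up-left to 9, up-right to 5, 3× left (reaching 2), down-left to 6, down to 11, up-right to 7, down-right to 13, left to 12 — 11 moves in all.
Check: order respected (15 at step 1, 9 at step 2, 7 at step 9); 11 moves as required.

14, 15, 9, 5, 4, 3, 2, 6, 11, 7, 13, 12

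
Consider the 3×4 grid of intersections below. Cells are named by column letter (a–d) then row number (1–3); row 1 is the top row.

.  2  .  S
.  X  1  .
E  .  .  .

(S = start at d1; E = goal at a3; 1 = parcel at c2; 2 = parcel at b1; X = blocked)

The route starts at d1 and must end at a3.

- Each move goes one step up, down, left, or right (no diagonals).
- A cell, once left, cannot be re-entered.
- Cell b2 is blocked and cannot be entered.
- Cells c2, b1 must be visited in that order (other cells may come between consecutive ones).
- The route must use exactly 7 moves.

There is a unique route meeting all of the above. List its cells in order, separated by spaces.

d1 d2 c2 c1 b1 a1 a2 a3

The waypoints must appear in the order c2, b1, with no cell reused.
Route from d1: down to d2, left to c2, up to c1, 2× left (reaching a1), 2× down (reaching a3) — 7 moves in all.
Check: order respected (1 at step 2, 2 at step 4); 7 moves as required.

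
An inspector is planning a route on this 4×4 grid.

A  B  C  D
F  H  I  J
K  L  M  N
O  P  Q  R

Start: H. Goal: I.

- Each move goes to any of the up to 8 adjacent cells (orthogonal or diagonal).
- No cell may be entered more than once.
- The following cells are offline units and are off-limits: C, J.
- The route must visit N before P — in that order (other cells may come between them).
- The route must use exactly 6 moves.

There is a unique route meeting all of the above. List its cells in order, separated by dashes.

H - M - N - Q - P - L - I

The waypoints must appear in the order N, P, with no cell reused.
Route from H: down-right 1 to M, right 1 to N, down-left 1 to Q, left 1 to P, up 1 to L, up-right 1 to I — 6 moves in all.
Check: order respected (N at step 2, P at step 4); 6 moves as required.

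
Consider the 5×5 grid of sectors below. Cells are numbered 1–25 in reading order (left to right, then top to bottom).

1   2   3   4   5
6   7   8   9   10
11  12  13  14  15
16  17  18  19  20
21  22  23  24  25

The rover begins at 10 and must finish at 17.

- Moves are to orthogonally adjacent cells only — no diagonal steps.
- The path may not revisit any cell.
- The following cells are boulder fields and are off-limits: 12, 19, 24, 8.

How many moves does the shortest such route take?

The Manhattan distance from 10 to 17 is |2−4| + |5−2| = 5, so at least 5 moves are needed.
A route of 5 moves achieves this: 10 → 15 → 14 → 13 → 18 → 17.
Since 5 matches the lower bound, it is optimal.

5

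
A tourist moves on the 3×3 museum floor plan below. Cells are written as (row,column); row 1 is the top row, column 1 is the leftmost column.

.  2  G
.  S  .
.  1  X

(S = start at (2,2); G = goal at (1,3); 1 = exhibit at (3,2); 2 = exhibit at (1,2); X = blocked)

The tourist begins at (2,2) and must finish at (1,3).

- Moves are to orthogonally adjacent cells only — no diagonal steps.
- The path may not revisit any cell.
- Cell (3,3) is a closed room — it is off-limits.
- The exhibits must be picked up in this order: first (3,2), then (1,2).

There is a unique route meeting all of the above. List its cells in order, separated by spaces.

(2,2) (3,2) (3,1) (2,1) (1,1) (1,2) (1,3)

The waypoints must appear in the order (3,2), (1,2), with no cell reused.
Route from (2,2): down to (3,2), left to (3,1), 2× up (reaching (1,1)), 2× right (reaching (1,3)) — 6 moves in all.
Check: order respected (1 at step 1, 2 at step 5).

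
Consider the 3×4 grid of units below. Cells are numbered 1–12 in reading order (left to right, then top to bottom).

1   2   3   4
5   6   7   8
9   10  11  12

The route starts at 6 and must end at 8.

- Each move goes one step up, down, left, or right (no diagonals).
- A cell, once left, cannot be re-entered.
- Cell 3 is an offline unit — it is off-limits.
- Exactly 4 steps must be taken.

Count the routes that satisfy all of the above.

Need simple routes of exactly 4 moves from 6 to 8 (Manhattan distance 2, so 1 moves are spent on a detour and 1 undoing it).
Enumerating: 6 10 11 7 8 | 6 10 11 12 8 | 6 7 11 12 8.
That gives 3 routes.

3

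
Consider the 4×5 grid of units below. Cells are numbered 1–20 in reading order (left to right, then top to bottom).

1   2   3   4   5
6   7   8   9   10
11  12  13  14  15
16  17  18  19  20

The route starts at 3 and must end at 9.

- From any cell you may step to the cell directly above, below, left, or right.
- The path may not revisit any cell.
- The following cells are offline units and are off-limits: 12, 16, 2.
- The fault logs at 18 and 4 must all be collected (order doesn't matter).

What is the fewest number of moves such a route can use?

10

Any route passes through 18 and 4 in some order between 3 and 9. Summing Manhattan distances along each leg and taking the cheapest ordering (3 → 4 → 18 → 9) gives a lower bound of 1 + 4 + 3 = 8 moves.
The shortest route satisfying every rule uses 10 moves: 3 → 8 → 13 → 18 → 19 → 14 → 15 → 10 → 5 → 4 → 9.
The bound of 8 isn't tight here; checking systematically, no route of length 8 through 9 satisfies every constraint, so 10 is the minimum.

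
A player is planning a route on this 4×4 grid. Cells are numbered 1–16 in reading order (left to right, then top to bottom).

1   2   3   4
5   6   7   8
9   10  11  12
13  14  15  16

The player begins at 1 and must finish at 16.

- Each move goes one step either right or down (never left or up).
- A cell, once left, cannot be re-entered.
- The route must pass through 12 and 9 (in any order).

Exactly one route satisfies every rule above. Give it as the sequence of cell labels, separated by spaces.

Moves only go right or down, so the column and row indices never decrease.
Route from 1: 2× down (reaching 9), 3× right (reaching 12), down to 16 — 6 moves in all.
Check: all required cells visited.

1 5 9 10 11 12 16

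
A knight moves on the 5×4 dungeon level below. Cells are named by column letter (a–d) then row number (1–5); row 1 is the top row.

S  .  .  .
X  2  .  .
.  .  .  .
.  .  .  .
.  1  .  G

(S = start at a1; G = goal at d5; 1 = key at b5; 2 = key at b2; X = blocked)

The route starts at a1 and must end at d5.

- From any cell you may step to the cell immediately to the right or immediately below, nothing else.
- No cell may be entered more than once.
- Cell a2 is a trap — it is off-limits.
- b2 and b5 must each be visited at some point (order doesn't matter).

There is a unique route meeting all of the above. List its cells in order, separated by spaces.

a1 b1 b2 b3 b4 b5 c5 d5

Moves only go right or down, so the column and row indices never decrease.
Route from a1: right to b1, 4× down (reaching b5), 2× right (reaching d5) — 7 moves in all.
Check: all required cells visited.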